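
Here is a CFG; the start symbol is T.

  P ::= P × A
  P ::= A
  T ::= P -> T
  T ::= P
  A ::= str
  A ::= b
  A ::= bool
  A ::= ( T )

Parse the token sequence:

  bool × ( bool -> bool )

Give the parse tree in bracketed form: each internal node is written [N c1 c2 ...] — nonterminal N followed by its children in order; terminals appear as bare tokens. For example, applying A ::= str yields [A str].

T
P
P × A
A × A
bool × A
bool × ( T )
bool × ( P -> T )
bool × ( A -> T )
bool × ( bool -> T )
bool × ( bool -> P )
bool × ( bool -> A )
bool × ( bool -> bool )

[T [P [P [A bool]] × [A ( [T [P [A bool]] -> [T [P [A bool]]]] )]]]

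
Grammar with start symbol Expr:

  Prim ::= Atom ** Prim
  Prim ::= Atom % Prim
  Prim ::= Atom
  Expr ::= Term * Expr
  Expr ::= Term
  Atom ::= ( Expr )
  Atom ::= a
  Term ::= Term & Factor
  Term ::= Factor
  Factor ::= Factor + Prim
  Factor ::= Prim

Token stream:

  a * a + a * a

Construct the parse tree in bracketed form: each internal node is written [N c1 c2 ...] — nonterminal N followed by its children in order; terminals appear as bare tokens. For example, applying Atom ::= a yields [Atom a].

Expr
Term * Expr
Factor * Expr
Prim * Expr
Atom * Expr
a * Expr
a * Term * Expr
a * Factor * Expr
a * Factor + Prim * Expr
a * Prim + Prim * Expr
a * Atom + Prim * Expr
a * a + Prim * Expr
a * a + Atom * Expr
a * a + a * Expr
a * a + a * Term
a * a + a * Factor
a * a + a * Prim
a * a + a * Atom
a * a + a * a

[Expr [Term [Factor [Prim [Atom a]]]] * [Expr [Term [Factor [Factor [Prim [Atom a]]] + [Prim [Atom a]]]] * [Expr [Term [Factor [Prim [Atom a]]]]]]]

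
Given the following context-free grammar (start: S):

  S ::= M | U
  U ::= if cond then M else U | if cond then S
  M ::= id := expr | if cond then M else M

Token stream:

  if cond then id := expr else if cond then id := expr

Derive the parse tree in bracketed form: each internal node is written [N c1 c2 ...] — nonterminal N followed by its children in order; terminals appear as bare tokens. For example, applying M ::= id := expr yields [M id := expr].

S
U
if cond then M else U
if cond then id := expr else U
if cond then id := expr else if cond then S
if cond then id := expr else if cond then M
if cond then id := expr else if cond then id := expr

[S [U if cond then [M id := expr] else [U if cond then [S [M id := expr]]]]]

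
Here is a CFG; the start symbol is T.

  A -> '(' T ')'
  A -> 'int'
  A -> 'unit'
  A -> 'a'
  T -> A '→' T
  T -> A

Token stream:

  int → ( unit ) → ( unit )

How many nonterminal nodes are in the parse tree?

[T [A int] → [T [A ( [T [A unit]] )] → [T [A ( [T [A unit]] )]]]]

10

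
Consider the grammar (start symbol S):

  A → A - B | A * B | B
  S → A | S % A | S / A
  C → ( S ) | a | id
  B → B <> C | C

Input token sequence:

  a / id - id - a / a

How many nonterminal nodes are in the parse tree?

[S [S [S [A [B [C a]]]] / [A [A [A [B [C id]]] - [B [C id]]] - [B [C a]]]] / [A [B [C a]]]]

18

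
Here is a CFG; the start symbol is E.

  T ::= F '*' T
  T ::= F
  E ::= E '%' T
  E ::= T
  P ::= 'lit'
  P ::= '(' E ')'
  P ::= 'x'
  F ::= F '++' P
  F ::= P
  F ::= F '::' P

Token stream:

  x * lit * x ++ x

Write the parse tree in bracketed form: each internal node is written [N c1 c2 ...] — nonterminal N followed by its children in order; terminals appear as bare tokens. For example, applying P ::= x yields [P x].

[E [T [F [P x]] * [T [F [P lit]] * [T [F [F [P x]] ++ [P x]]]]]]

E
T
F * T
P * T
x * T
x * F * T
x * P * T
x * lit * T
x * lit * F
x * lit * F ++ P
x * lit * P ++ P
x * lit * x ++ P
x * lit * x ++ x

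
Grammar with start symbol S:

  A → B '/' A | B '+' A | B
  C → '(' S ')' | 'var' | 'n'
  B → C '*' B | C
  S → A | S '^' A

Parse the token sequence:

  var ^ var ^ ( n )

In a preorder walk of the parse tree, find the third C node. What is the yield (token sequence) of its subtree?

[S [S [S [A [B [C var]]]] ^ [A [B [C var]]]] ^ [A [B [C ( [S [A [B [C n]]]] )]]]]

( n )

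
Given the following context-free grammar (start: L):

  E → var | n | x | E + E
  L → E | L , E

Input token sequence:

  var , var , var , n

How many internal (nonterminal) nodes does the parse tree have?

[L [L [L [L [E var]] , [E var]] , [E var]] , [E n]]

8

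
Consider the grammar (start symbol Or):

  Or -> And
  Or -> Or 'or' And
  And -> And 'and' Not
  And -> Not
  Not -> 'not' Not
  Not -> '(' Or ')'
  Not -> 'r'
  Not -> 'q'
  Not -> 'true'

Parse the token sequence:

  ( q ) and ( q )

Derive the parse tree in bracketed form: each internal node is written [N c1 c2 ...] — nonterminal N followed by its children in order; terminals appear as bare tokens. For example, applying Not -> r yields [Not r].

Or
And
And and Not
Not and Not
( Or ) and Not
( And ) and Not
( Not ) and Not
( q ) and Not
( q ) and ( Or )
( q ) and ( And )
( q ) and ( Not )
( q ) and ( q )

[Or [And [And [Not ( [Or [And [Not q]]] )]] and [Not ( [Or [And [Not q]]] )]]]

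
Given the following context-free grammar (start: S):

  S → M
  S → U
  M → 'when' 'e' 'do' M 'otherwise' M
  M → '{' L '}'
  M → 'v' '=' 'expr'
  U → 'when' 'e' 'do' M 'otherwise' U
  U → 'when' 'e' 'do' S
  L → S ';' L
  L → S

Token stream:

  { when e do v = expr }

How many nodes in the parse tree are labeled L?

1

[S [M { [L [S [U when e do [S [M v = expr]]]]] }]]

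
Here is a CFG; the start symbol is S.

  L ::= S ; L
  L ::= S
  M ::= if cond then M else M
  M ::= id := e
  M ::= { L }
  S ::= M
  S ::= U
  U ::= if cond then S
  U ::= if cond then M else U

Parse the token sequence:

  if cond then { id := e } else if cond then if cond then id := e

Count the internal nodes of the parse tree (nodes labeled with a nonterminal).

11

[S [U if cond then [M { [L [S [M id := e]]] }] else [U if cond then [S [U if cond then [S [M id := e]]]]]]]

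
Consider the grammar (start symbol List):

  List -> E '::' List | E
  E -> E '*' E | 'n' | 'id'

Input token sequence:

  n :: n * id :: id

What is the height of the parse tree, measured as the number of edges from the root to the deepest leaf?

[List [E n] :: [List [E [E n] * [E id]] :: [List [E id]]]]

4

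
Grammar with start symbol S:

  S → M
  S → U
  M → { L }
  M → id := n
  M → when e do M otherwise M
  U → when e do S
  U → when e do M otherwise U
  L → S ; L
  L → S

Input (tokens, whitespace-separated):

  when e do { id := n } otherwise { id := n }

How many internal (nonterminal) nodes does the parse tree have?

10

[S [M when e do [M { [L [S [M id := n]]] }] otherwise [M { [L [S [M id := n]]] }]]]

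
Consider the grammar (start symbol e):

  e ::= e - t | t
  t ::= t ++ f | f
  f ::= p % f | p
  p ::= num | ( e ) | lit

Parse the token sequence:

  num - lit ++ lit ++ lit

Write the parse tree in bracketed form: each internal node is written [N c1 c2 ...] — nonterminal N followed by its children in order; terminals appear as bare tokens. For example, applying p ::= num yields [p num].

[e [e [t [f [p num]]]] - [t [t [t [f [p lit]]] ++ [f [p lit]]] ++ [f [p lit]]]]

e
e - t
t - t
f - t
p - t
num - t
num - t ++ f
num - t ++ f ++ f
num - f ++ f ++ f
num - p ++ f ++ f
num - lit ++ f ++ f
num - lit ++ p ++ f
num - lit ++ lit ++ f
num - lit ++ lit ++ p
num - lit ++ lit ++ lit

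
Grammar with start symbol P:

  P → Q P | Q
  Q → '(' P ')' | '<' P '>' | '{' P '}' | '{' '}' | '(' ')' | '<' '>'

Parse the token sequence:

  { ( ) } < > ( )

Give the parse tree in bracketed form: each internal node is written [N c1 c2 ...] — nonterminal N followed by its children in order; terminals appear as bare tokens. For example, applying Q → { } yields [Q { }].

[P [Q { [P [Q ( )]] }] [P [Q < >] [P [Q ( )]]]]

P
Q P
{ P } P
{ Q } P
{ ( ) } P
{ ( ) } Q P
{ ( ) } < > P
{ ( ) } < > Q
{ ( ) } < > ( )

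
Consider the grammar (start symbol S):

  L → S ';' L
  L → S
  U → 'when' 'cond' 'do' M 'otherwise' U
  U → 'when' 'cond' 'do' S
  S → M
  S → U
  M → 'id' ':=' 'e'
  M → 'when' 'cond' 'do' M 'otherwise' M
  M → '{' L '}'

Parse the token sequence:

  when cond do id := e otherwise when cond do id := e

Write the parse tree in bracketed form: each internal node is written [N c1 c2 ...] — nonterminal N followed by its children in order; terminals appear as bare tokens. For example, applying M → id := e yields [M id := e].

S
U
when cond do M otherwise U
when cond do id := e otherwise U
when cond do id := e otherwise when cond do S
when cond do id := e otherwise when cond do M
when cond do id := e otherwise when cond do id := e

[S [U when cond do [M id := e] otherwise [U when cond do [S [M id := e]]]]]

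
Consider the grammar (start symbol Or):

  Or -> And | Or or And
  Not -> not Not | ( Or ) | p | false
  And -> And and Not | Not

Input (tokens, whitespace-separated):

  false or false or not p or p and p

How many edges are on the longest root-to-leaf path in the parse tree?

6

[Or [Or [Or [Or [And [Not false]]] or [And [Not false]]] or [And [Not not [Not p]]]] or [And [And [Not p]] and [Not p]]]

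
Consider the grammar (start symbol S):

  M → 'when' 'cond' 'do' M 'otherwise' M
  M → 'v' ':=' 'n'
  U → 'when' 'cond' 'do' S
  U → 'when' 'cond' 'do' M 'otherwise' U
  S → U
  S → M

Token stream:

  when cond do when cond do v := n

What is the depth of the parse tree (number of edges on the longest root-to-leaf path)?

6

[S [U when cond do [S [U when cond do [S [M v := n]]]]]]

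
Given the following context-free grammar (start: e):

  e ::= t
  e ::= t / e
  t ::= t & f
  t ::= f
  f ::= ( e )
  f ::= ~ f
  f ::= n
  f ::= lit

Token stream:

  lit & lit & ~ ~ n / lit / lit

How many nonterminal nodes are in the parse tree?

[e [t [t [t [f lit]] & [f lit]] & [f ~ [f ~ [f n]]]] / [e [t [f lit]] / [e [t [f lit]]]]]

15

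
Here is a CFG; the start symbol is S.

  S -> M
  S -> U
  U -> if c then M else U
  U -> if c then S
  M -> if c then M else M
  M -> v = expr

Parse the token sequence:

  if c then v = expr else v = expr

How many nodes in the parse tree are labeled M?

3

[S [M if c then [M v = expr] else [M v = expr]]]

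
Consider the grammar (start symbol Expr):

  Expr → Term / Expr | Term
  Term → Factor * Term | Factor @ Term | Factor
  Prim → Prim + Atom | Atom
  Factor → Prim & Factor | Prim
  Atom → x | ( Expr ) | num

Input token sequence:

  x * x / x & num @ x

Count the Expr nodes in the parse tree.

[Expr [Term [Factor [Prim [Atom x]]] * [Term [Factor [Prim [Atom x]]]]] / [Expr [Term [Factor [Prim [Atom x]] & [Factor [Prim [Atom num]]]] @ [Term [Factor [Prim [Atom x]]]]]]]

2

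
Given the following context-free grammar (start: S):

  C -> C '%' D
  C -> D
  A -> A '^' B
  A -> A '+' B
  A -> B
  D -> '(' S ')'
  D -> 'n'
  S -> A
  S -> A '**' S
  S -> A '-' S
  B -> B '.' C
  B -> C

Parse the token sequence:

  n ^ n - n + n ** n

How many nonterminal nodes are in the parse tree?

23

[S [A [A [B [C [D n]]]] ^ [B [C [D n]]]] - [S [A [A [B [C [D n]]]] + [B [C [D n]]]] ** [S [A [B [C [D n]]]]]]]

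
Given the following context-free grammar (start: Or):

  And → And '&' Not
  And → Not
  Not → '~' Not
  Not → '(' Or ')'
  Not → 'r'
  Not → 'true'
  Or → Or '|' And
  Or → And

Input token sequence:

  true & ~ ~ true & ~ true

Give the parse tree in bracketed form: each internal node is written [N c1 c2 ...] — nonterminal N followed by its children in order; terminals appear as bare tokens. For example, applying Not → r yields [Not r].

[Or [And [And [And [Not true]] & [Not ~ [Not ~ [Not true]]]] & [Not ~ [Not true]]]]

Or
And
And & Not
And & Not & Not
Not & Not & Not
true & Not & Not
true & ~ Not & Not
true & ~ ~ Not & Not
true & ~ ~ true & Not
true & ~ ~ true & ~ Not
true & ~ ~ true & ~ true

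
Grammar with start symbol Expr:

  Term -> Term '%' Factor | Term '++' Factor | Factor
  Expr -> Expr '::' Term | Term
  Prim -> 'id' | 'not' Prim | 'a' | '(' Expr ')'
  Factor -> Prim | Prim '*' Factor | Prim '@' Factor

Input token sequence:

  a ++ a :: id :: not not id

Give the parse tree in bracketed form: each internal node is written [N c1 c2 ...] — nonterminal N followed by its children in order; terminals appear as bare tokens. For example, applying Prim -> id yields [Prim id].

Expr
Expr :: Term
Expr :: Term :: Term
Term :: Term :: Term
Term ++ Factor :: Term :: Term
Factor ++ Factor :: Term :: Term
Prim ++ Factor :: Term :: Term
a ++ Factor :: Term :: Term
a ++ Prim :: Term :: Term
a ++ a :: Term :: Term
a ++ a :: Factor :: Term
a ++ a :: Prim :: Term
a ++ a :: id :: Term
a ++ a :: id :: Factor
a ++ a :: id :: Prim
a ++ a :: id :: not Prim
a ++ a :: id :: not not Prim
a ++ a :: id :: not not id

[Expr [Expr [Expr [Term [Term [Factor [Prim a]]] ++ [Factor [Prim a]]]] :: [Term [Factor [Prim id]]]] :: [Term [Factor [Prim not [Prim not [Prim id]]]]]]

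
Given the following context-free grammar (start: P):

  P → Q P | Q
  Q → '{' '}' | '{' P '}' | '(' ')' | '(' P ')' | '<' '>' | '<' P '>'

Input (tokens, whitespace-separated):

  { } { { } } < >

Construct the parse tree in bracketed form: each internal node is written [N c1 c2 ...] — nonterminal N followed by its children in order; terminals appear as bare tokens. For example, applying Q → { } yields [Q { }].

P
Q P
{ } P
{ } Q P
{ } { P } P
{ } { Q } P
{ } { { } } P
{ } { { } } Q
{ } { { } } < >

[P [Q { }] [P [Q { [P [Q { }]] }] [P [Q < >]]]]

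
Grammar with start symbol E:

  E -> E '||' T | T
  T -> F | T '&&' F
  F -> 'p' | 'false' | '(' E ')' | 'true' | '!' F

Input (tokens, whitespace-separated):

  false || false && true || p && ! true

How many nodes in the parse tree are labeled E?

[E [E [E [T [F false]]] || [T [T [F false]] && [F true]]] || [T [T [F p]] && [F ! [F true]]]]

3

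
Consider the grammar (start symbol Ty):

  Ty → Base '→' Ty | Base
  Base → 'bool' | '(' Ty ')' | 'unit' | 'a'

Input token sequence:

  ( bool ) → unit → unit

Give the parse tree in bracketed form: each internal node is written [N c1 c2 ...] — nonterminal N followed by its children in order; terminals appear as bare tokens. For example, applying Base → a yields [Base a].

[Ty [Base ( [Ty [Base bool]] )] → [Ty [Base unit] → [Ty [Base unit]]]]

Ty
Base → Ty
( Ty ) → Ty
( Base ) → Ty
( bool ) → Ty
( bool ) → Base → Ty
( bool ) → unit → Ty
( bool ) → unit → Base
( bool ) → unit → unit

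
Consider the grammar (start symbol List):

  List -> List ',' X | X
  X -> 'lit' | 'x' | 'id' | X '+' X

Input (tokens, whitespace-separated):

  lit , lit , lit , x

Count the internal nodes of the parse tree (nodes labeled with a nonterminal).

8

[List [List [List [List [X lit]] , [X lit]] , [X lit]] , [X x]]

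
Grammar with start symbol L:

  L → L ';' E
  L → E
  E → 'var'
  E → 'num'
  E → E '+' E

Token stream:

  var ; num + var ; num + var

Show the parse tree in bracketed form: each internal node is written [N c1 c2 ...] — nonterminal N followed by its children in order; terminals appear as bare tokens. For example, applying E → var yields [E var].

[L [L [L [E var]] ; [E [E num] + [E var]]] ; [E [E num] + [E var]]]

L
L ; E
L ; E ; E
E ; E ; E
var ; E ; E
var ; E + E ; E
var ; num + E ; E
var ; num + var ; E
var ; num + var ; E + E
var ; num + var ; num + E
var ; num + var ; num + var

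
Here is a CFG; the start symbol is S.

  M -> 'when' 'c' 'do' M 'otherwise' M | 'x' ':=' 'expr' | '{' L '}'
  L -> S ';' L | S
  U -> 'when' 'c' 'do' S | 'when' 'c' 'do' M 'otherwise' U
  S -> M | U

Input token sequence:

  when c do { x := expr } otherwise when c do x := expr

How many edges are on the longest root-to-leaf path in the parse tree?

6

[S [U when c do [M { [L [S [M x := expr]]] }] otherwise [U when c do [S [M x := expr]]]]]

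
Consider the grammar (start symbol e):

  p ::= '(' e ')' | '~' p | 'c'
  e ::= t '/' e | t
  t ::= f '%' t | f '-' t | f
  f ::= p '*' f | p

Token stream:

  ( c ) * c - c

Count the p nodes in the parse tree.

[e [t [f [p ( [e [t [f [p c]]]] )] * [f [p c]]] - [t [f [p c]]]]]

4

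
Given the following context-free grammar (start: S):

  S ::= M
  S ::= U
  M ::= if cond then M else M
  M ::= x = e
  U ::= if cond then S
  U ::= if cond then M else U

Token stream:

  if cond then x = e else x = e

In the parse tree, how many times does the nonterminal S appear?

[S [M if cond then [M x = e] else [M x = e]]]

1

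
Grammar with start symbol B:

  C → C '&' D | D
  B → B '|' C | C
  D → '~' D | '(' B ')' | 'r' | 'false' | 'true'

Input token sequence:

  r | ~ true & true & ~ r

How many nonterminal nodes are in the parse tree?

[B [B [C [D r]]] | [C [C [C [D ~ [D true]]] & [D true]] & [D ~ [D r]]]]

12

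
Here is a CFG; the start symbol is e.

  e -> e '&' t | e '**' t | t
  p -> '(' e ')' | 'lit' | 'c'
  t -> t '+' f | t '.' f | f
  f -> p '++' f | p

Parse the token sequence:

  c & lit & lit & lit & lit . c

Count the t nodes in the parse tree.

[e [e [e [e [e [t [f [p c]]]] & [t [f [p lit]]]] & [t [f [p lit]]]] & [t [f [p lit]]]] & [t [t [f [p lit]]] . [f [p c]]]]

6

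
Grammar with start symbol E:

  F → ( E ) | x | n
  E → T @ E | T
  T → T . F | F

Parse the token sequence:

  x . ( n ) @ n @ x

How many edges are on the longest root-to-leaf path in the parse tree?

[E [T [T [F x]] . [F ( [E [T [F n]]] )]] @ [E [T [F n]] @ [E [T [F x]]]]]

6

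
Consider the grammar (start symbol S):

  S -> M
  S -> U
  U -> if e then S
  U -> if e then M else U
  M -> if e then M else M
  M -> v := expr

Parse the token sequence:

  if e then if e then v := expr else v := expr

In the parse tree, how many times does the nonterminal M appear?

[S [U if e then [S [M if e then [M v := expr] else [M v := expr]]]]]

3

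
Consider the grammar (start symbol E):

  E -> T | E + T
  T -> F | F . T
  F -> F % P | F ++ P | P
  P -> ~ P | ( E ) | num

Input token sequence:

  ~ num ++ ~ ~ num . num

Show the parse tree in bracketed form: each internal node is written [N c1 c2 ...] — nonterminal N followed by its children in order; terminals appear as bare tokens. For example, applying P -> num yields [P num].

[E [T [F [F [P ~ [P num]]] ++ [P ~ [P ~ [P num]]]] . [T [F [P num]]]]]

E
T
F . T
F ++ P . T
P ++ P . T
~ P ++ P . T
~ num ++ P . T
~ num ++ ~ P . T
~ num ++ ~ ~ P . T
~ num ++ ~ ~ num . T
~ num ++ ~ ~ num . F
~ num ++ ~ ~ num . P
~ num ++ ~ ~ num . num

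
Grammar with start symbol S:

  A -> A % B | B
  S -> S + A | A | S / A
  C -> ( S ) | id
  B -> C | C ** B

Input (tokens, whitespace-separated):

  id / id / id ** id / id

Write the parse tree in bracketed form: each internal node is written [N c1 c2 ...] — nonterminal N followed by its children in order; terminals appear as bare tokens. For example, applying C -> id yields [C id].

S
S / A
S / A / A
S / A / A / A
A / A / A / A
B / A / A / A
C / A / A / A
id / A / A / A
id / B / A / A
id / C / A / A
id / id / A / A
id / id / B / A
id / id / C ** B / A
id / id / id ** B / A
id / id / id ** C / A
id / id / id ** id / A
id / id / id ** id / B
id / id / id ** id / C
id / id / id ** id / id

[S [S [S [S [A [B [C id]]]] / [A [B [C id]]]] / [A [B [C id] ** [B [C id]]]]] / [A [B [C id]]]]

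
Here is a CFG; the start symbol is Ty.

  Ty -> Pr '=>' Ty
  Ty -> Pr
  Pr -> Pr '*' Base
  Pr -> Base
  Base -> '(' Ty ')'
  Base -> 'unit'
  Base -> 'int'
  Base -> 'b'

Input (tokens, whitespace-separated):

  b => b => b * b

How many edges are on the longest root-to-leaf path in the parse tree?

[Ty [Pr [Base b]] => [Ty [Pr [Base b]] => [Ty [Pr [Pr [Base b]] * [Base b]]]]]

6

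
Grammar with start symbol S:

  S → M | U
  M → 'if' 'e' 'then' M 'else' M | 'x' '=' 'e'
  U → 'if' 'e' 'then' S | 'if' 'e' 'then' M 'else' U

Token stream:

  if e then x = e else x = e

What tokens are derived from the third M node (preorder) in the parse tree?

x = e

[S [M if e then [M x = e] else [M x = e]]]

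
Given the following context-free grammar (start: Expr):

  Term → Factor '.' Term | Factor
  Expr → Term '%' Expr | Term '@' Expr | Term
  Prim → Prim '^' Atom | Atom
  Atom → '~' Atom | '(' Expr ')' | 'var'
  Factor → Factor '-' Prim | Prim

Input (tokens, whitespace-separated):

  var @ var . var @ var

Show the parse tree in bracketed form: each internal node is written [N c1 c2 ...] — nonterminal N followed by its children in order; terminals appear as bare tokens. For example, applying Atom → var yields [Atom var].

[Expr [Term [Factor [Prim [Atom var]]]] @ [Expr [Term [Factor [Prim [Atom var]]] . [Term [Factor [Prim [Atom var]]]]] @ [Expr [Term [Factor [Prim [Atom var]]]]]]]

Expr
Term @ Expr
Factor @ Expr
Prim @ Expr
Atom @ Expr
var @ Expr
var @ Term @ Expr
var @ Factor . Term @ Expr
var @ Prim . Term @ Expr
var @ Atom . Term @ Expr
var @ var . Term @ Expr
var @ var . Factor @ Expr
var @ var . Prim @ Expr
var @ var . Atom @ Expr
var @ var . var @ Expr
var @ var . var @ Term
var @ var . var @ Factor
var @ var . var @ Prim
var @ var . var @ Atom
var @ var . var @ var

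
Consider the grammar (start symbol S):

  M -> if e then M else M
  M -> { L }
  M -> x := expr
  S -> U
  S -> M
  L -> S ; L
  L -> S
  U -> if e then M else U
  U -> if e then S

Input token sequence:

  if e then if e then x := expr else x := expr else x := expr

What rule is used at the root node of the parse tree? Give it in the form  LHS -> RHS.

[S [M if e then [M if e then [M x := expr] else [M x := expr]] else [M x := expr]]]

S -> M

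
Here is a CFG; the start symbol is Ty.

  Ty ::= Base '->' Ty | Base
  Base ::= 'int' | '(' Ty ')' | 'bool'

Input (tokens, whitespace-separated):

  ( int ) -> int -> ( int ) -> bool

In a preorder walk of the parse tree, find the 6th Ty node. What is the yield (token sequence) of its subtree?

[Ty [Base ( [Ty [Base int]] )] -> [Ty [Base int] -> [Ty [Base ( [Ty [Base int]] )] -> [Ty [Base bool]]]]]

bool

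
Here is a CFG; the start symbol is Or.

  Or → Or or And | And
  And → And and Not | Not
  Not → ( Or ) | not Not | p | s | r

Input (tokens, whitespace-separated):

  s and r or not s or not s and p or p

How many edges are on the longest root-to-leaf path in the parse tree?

[Or [Or [Or [Or [And [And [Not s]] and [Not r]]] or [And [Not not [Not s]]]] or [And [And [Not not [Not s]]] and [Not p]]] or [And [Not p]]]

7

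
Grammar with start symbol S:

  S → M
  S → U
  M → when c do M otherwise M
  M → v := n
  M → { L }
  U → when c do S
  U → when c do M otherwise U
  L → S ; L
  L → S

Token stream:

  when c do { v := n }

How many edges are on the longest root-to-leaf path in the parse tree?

7

[S [U when c do [S [M { [L [S [M v := n]]] }]]]]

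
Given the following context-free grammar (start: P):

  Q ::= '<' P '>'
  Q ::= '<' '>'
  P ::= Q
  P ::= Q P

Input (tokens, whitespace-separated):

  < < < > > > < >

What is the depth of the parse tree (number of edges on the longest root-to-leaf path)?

6

[P [Q < [P [Q < [P [Q < >]] >]] >] [P [Q < >]]]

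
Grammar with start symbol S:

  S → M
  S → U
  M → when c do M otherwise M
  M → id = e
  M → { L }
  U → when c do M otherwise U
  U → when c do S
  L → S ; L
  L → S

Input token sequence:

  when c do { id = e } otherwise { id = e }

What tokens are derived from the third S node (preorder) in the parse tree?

id = e

[S [M when c do [M { [L [S [M id = e]]] }] otherwise [M { [L [S [M id = e]]] }]]]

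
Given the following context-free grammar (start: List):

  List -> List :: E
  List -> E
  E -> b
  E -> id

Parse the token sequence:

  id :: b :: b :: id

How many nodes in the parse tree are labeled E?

[List [List [List [List [E id]] :: [E b]] :: [E b]] :: [E id]]

4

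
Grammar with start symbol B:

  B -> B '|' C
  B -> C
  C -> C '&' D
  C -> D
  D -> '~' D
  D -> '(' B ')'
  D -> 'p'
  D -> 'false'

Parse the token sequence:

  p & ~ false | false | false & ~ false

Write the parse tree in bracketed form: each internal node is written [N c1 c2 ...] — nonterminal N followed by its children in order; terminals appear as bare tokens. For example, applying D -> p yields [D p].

[B [B [B [C [C [D p]] & [D ~ [D false]]]] | [C [D false]]] | [C [C [D false]] & [D ~ [D false]]]]

B
B | C
B | C | C
C | C | C
C & D | C | C
D & D | C | C
p & D | C | C
p & ~ D | C | C
p & ~ false | C | C
p & ~ false | D | C
p & ~ false | false | C
p & ~ false | false | C & D
p & ~ false | false | D & D
p & ~ false | false | false & D
p & ~ false | false | false & ~ D
p & ~ false | false | false & ~ false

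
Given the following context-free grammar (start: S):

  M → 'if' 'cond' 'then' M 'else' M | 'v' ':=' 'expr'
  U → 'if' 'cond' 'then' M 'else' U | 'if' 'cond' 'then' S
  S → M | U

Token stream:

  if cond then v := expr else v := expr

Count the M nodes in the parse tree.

3

[S [M if cond then [M v := expr] else [M v := expr]]]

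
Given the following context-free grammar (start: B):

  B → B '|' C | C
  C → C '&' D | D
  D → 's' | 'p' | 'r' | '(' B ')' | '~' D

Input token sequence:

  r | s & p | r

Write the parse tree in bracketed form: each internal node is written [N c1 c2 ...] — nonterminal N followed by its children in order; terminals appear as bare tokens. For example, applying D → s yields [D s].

[B [B [B [C [D r]]] | [C [C [D s]] & [D p]]] | [C [D r]]]

B
B | C
B | C | C
C | C | C
D | C | C
r | C | C
r | C & D | C
r | D & D | C
r | s & D | C
r | s & p | C
r | s & p | D
r | s & p | r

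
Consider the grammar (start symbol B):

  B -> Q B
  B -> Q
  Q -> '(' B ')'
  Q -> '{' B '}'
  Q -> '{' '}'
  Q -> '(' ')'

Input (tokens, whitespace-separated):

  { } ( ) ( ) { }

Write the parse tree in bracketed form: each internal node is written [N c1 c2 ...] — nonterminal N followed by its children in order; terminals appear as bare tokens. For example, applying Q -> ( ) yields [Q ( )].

[B [Q { }] [B [Q ( )] [B [Q ( )] [B [Q { }]]]]]

B
Q B
{ } B
{ } Q B
{ } ( ) B
{ } ( ) Q B
{ } ( ) ( ) B
{ } ( ) ( ) Q
{ } ( ) ( ) { }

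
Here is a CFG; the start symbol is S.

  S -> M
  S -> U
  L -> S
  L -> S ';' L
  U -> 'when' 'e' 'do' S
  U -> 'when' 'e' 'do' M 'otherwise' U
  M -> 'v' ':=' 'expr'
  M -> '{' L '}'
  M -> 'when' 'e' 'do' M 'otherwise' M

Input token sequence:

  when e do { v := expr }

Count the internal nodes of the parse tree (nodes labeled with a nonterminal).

[S [U when e do [S [M { [L [S [M v := expr]]] }]]]]

7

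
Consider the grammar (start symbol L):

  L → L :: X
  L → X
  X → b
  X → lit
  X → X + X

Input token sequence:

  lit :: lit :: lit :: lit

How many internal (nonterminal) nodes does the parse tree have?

[L [L [L [L [X lit]] :: [X lit]] :: [X lit]] :: [X lit]]

8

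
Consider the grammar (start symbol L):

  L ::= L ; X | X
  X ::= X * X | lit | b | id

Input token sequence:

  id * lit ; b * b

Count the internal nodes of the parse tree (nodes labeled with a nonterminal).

[L [L [X [X id] * [X lit]]] ; [X [X b] * [X b]]]

8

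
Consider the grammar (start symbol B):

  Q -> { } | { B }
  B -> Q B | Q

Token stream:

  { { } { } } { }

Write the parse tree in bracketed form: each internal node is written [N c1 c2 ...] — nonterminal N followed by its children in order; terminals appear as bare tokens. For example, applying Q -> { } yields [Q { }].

B
Q B
{ B } B
{ Q B } B
{ { } B } B
{ { } Q } B
{ { } { } } B
{ { } { } } Q
{ { } { } } { }

[B [Q { [B [Q { }] [B [Q { }]]] }] [B [Q { }]]]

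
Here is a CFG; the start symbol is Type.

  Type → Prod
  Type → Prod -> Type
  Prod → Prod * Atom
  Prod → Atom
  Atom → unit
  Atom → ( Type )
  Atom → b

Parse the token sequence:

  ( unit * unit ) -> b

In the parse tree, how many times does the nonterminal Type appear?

3

[Type [Prod [Atom ( [Type [Prod [Prod [Atom unit]] * [Atom unit]]] )]] -> [Type [Prod [Atom b]]]]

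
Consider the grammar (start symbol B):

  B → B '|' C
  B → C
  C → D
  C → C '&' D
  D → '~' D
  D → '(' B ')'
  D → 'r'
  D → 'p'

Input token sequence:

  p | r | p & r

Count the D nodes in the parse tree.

[B [B [B [C [D p]]] | [C [D r]]] | [C [C [D p]] & [D r]]]

4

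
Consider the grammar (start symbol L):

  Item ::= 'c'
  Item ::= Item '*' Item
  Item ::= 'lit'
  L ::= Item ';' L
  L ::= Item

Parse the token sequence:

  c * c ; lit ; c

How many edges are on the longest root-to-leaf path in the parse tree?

[L [Item [Item c] * [Item c]] ; [L [Item lit] ; [L [Item c]]]]

4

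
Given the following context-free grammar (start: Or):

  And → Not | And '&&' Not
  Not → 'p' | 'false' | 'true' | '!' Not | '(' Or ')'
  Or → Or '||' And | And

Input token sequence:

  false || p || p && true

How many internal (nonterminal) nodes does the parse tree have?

11

[Or [Or [Or [And [Not false]]] || [And [Not p]]] || [And [And [Not p]] && [Not true]]]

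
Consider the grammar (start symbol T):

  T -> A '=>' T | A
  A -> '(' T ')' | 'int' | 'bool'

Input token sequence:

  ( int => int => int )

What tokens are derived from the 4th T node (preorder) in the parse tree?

int

[T [A ( [T [A int] => [T [A int] => [T [A int]]]] )]]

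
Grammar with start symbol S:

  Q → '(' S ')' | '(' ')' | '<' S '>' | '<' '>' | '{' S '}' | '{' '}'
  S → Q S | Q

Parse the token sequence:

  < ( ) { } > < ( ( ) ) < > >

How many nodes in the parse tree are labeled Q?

7

[S [Q < [S [Q ( )] [S [Q { }]]] >] [S [Q < [S [Q ( [S [Q ( )]] )] [S [Q < >]]] >]]]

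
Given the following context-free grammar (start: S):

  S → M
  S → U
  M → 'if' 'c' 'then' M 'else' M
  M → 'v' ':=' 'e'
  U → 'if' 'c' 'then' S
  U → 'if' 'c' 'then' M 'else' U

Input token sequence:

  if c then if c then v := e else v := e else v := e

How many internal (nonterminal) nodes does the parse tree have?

[S [M if c then [M if c then [M v := e] else [M v := e]] else [M v := e]]]

6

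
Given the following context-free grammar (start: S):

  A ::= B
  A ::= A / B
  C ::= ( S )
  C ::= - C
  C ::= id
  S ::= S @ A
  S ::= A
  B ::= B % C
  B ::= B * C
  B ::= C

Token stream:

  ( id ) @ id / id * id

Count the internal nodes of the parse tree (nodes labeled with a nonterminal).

17

[S [S [A [B [C ( [S [A [B [C id]]]] )]]]] @ [A [A [B [C id]]] / [B [B [C id]] * [C id]]]]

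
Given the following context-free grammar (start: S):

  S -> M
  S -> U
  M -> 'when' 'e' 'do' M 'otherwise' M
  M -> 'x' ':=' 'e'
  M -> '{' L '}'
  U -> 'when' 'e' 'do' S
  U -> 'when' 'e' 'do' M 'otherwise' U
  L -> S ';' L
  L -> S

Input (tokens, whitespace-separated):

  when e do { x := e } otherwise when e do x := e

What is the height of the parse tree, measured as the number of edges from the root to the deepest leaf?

[S [U when e do [M { [L [S [M x := e]]] }] otherwise [U when e do [S [M x := e]]]]]

6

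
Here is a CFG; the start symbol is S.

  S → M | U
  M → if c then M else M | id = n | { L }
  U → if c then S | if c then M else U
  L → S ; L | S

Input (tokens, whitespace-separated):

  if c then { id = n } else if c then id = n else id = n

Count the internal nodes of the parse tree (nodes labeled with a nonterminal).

9

[S [M if c then [M { [L [S [M id = n]]] }] else [M if c then [M id = n] else [M id = n]]]]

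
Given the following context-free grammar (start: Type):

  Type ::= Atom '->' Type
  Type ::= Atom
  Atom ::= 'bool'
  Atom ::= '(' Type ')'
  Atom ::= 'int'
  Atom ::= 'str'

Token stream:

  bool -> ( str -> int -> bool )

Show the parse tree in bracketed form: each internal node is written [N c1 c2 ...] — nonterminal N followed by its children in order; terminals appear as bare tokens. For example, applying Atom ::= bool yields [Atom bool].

Type
Atom -> Type
bool -> Type
bool -> Atom
bool -> ( Type )
bool -> ( Atom -> Type )
bool -> ( str -> Type )
bool -> ( str -> Atom -> Type )
bool -> ( str -> int -> Type )
bool -> ( str -> int -> Atom )
bool -> ( str -> int -> bool )

[Type [Atom bool] -> [Type [Atom ( [Type [Atom str] -> [Type [Atom int] -> [Type [Atom bool]]]] )]]]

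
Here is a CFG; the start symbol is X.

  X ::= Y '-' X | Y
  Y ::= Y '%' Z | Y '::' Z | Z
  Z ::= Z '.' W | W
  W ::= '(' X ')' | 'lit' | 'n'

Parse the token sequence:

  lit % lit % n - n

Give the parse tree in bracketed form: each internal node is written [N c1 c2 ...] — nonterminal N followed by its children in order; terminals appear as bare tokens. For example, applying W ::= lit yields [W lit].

X
Y - X
Y % Z - X
Y % Z % Z - X
Z % Z % Z - X
W % Z % Z - X
lit % Z % Z - X
lit % W % Z - X
lit % lit % Z - X
lit % lit % W - X
lit % lit % n - X
lit % lit % n - Y
lit % lit % n - Z
lit % lit % n - W
lit % lit % n - n

[X [Y [Y [Y [Z [W lit]]] % [Z [W lit]]] % [Z [W n]]] - [X [Y [Z [W n]]]]]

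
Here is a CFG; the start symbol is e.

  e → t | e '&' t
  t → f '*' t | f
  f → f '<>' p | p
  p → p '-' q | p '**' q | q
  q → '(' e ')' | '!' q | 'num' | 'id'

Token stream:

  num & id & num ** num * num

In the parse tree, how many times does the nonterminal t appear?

[e [e [e [t [f [p [q num]]]]] & [t [f [p [q id]]]]] & [t [f [p [p [q num]] ** [q num]]] * [t [f [p [q num]]]]]]

4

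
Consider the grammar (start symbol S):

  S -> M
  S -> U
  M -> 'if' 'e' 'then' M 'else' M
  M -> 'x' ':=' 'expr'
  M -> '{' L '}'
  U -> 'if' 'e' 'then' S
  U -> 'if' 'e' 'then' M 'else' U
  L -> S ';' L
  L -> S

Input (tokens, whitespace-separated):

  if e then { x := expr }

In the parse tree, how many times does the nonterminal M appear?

2

[S [U if e then [S [M { [L [S [M x := expr]]] }]]]]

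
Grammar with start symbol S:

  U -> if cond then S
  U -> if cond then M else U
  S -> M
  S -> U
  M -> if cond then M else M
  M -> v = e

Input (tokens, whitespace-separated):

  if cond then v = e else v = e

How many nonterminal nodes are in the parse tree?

[S [M if cond then [M v = e] else [M v = e]]]

4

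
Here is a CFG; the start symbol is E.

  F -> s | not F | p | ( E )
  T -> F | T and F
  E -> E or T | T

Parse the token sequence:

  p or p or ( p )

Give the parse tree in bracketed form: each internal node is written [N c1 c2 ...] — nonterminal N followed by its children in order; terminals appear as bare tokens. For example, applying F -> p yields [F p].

[E [E [E [T [F p]]] or [T [F p]]] or [T [F ( [E [T [F p]]] )]]]

E
E or T
E or T or T
T or T or T
F or T or T
p or T or T
p or F or T
p or p or T
p or p or F
p or p or ( E )
p or p or ( T )
p or p or ( F )
p or p or ( p )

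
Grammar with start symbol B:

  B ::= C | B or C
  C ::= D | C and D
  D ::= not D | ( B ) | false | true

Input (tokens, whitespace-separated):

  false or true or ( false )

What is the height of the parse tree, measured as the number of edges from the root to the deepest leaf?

[B [B [B [C [D false]]] or [C [D true]]] or [C [D ( [B [C [D false]]] )]]]

6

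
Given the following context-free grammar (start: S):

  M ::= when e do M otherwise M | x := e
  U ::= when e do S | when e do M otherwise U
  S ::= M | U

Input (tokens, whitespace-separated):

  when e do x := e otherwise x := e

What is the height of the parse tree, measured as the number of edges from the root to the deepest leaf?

3

[S [M when e do [M x := e] otherwise [M x := e]]]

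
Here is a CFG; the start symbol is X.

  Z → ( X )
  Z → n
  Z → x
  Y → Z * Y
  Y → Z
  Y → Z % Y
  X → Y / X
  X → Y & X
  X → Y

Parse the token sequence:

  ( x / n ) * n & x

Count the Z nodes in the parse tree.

[X [Y [Z ( [X [Y [Z x]] / [X [Y [Z n]]]] )] * [Y [Z n]]] & [X [Y [Z x]]]]

5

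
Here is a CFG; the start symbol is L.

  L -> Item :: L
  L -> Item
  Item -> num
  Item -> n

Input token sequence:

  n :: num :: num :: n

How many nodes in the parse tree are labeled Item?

4

[L [Item n] :: [L [Item num] :: [L [Item num] :: [L [Item n]]]]]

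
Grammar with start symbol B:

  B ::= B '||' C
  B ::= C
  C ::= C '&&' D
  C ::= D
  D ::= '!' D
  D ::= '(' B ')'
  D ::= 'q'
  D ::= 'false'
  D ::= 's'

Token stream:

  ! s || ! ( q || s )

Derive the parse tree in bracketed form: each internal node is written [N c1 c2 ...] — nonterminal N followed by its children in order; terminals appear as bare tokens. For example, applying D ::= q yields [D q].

[B [B [C [D ! [D s]]]] || [C [D ! [D ( [B [B [C [D q]]] || [C [D s]]] )]]]]

B
B || C
C || C
D || C
! D || C
! s || C
! s || D
! s || ! D
! s || ! ( B )
! s || ! ( B || C )
! s || ! ( C || C )
! s || ! ( D || C )
! s || ! ( q || C )
! s || ! ( q || D )
! s || ! ( q || s )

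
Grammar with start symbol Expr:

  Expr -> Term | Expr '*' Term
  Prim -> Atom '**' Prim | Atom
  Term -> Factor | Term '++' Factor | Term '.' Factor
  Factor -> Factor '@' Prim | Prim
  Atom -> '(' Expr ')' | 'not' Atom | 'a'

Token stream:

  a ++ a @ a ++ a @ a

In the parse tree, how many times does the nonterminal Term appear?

[Expr [Term [Term [Term [Factor [Prim [Atom a]]]] ++ [Factor [Factor [Prim [Atom a]]] @ [Prim [Atom a]]]] ++ [Factor [Factor [Prim [Atom a]]] @ [Prim [Atom a]]]]]

3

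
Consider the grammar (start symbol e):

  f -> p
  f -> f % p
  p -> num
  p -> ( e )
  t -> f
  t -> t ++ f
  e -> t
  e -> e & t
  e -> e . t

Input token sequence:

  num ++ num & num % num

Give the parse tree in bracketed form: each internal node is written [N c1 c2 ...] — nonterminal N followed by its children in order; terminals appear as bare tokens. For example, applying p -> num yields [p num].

[e [e [t [t [f [p num]]] ++ [f [p num]]]] & [t [f [f [p num]] % [p num]]]]

e
e & t
t & t
t ++ f & t
f ++ f & t
p ++ f & t
num ++ f & t
num ++ p & t
num ++ num & t
num ++ num & f
num ++ num & f % p
num ++ num & p % p
num ++ num & num % p
num ++ num & num % num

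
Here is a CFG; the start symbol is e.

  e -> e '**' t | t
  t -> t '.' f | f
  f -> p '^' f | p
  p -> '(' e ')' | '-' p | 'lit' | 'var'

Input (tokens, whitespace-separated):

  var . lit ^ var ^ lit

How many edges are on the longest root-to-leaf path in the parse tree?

[e [t [t [f [p var]]] . [f [p lit] ^ [f [p var] ^ [f [p lit]]]]]]

6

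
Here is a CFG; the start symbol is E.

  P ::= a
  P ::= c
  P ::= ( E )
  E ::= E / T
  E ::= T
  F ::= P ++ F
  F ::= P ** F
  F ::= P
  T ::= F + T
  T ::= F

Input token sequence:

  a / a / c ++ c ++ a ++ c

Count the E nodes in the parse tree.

[E [E [E [T [F [P a]]]] / [T [F [P a]]]] / [T [F [P c] ++ [F [P c] ++ [F [P a] ++ [F [P c]]]]]]]

3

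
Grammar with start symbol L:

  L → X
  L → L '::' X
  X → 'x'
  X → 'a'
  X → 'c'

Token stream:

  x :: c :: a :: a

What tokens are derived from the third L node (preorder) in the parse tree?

x :: c

[L [L [L [L [X x]] :: [X c]] :: [X a]] :: [X a]]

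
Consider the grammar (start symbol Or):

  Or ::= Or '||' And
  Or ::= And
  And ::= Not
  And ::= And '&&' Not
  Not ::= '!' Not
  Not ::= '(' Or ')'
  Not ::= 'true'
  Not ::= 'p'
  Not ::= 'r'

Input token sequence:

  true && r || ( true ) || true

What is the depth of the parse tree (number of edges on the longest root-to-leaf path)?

[Or [Or [Or [And [And [Not true]] && [Not r]]] || [And [Not ( [Or [And [Not true]]] )]]] || [And [Not true]]]

7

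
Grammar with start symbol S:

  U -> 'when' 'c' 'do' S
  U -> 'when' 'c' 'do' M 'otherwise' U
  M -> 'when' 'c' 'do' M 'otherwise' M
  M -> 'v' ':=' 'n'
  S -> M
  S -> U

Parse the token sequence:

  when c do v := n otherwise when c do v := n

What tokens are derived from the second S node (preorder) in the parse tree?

[S [U when c do [M v := n] otherwise [U when c do [S [M v := n]]]]]

v := n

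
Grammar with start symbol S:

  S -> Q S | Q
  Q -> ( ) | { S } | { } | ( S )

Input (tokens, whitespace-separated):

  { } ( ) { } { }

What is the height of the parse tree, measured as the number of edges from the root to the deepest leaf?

[S [Q { }] [S [Q ( )] [S [Q { }] [S [Q { }]]]]]

5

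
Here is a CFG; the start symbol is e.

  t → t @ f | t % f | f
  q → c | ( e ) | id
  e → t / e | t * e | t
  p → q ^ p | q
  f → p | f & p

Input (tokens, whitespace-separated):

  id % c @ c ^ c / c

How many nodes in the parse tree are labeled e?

[e [t [t [t [f [p [q id]]]] % [f [p [q c]]]] @ [f [p [q c] ^ [p [q c]]]]] / [e [t [f [p [q c]]]]]]

2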